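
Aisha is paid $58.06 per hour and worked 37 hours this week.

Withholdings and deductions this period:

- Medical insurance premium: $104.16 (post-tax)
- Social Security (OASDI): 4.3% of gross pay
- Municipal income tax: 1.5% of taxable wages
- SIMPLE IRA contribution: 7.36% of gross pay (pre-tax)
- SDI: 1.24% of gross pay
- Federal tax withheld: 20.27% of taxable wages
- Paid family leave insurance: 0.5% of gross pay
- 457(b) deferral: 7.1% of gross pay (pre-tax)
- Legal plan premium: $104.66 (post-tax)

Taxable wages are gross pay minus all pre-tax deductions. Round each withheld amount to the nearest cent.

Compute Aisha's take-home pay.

$1,098.98

Gross pay: 37 × $58.06 = $2,148.22
SIMPLE IRA contribution: $2,148.22 × 0.0736 = $158.11
457(b) deferral: $2,148.22 × 0.071 = $152.52
Pre-tax total = $158.11 + $152.52 = $310.63
Taxable wages = $2,148.22 − $310.63 = $1,837.59
Federal tax withheld: $1,837.59 × 0.2027 = $372.48
Municipal income tax: $1,837.59 × 0.015 = $27.56
SDI: $2,148.22 × 0.0124 = $26.64
Paid family leave insurance: $2,148.22 × 0.005 = $10.74
Social Security (OASDI): $2,148.22 × 0.043 = $92.37
Medical insurance premium: $104.16
Legal plan premium: $104.66
Total deductions = $158.11 + $152.52 + $372.48 + $27.56 + $26.64 + $10.74 + $92.37 + $104.16 + $104.66 = $1,049.24
Net pay = $2,148.22 − $1,049.24 = $1,098.98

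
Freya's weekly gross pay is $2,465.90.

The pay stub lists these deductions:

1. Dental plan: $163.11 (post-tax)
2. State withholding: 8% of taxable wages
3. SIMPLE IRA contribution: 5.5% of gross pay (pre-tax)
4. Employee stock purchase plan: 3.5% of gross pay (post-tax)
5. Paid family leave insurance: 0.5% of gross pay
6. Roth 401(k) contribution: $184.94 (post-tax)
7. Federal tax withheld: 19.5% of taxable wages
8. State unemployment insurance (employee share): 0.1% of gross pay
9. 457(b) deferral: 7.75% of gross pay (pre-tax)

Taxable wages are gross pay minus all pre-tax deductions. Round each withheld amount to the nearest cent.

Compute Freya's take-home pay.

457(b) deferral: $2,465.90 × 0.0775 = $191.11
SIMPLE IRA contribution: $2,465.90 × 0.055 = $135.62
Pre-tax total = $191.11 + $135.62 = $326.73
Taxable wages = $2,465.90 − $326.73 = $2,139.17
Federal tax withheld: $2,139.17 × 0.195 = $417.14
State withholding: $2,139.17 × 0.08 = $171.13
Paid family leave insurance: $2,465.90 × 0.005 = $12.33
State unemployment insurance (employee share): $2,465.90 × 0.001 = $2.47
Roth 401(k) contribution: $184.94
Employee stock purchase plan: $2,465.90 × 0.035 = $86.31
Dental plan: $163.11
Total deductions = $191.11 + $135.62 + $417.14 + $171.13 + $12.33 + $2.47 + $184.94 + $86.31 + $163.11 = $1,364.16
Net pay = $2,465.90 − $1,364.16 = $1,101.74

$1,101.74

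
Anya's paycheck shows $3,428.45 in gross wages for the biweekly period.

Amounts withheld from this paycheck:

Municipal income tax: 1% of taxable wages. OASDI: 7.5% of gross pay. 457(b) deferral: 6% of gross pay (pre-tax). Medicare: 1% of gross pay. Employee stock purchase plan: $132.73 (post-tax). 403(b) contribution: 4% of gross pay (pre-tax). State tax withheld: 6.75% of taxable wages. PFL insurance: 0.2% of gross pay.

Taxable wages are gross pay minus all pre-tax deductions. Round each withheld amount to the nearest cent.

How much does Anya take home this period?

$2,415.46

457(b) deferral: $3,428.45 × 0.06 = $205.71
403(b) contribution: $3,428.45 × 0.04 = $137.14
Pre-tax total = $205.71 + $137.14 = $342.85
Taxable wages = $3,428.45 − $342.85 = $3,085.60
Municipal income tax: $3,085.60 × 0.01 = $30.86
State tax withheld: $3,085.60 × 0.0675 = $208.28
OASDI: $3,428.45 × 0.075 = $257.13
Medicare: $3,428.45 × 0.01 = $34.28
PFL insurance: $3,428.45 × 0.002 = $6.86
Employee stock purchase plan: $132.73
Total deductions = $205.71 + $137.14 + $30.86 + $208.28 + $257.13 + $34.28 + $6.86 + $132.73 = $1,012.99
Net pay = $3,428.45 − $1,012.99 = $2,415.46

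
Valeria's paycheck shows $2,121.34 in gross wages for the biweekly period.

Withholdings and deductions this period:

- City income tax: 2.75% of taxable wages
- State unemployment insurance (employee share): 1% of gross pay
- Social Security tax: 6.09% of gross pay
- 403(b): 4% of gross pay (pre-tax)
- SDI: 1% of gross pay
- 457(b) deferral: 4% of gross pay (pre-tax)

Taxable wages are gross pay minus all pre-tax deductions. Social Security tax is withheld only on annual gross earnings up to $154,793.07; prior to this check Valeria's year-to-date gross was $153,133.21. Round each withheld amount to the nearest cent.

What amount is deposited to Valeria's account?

$1,754.46

403(b): $2,121.34 × 0.04 = $84.85
457(b) deferral: $2,121.34 × 0.04 = $84.85
Pre-tax total = $84.85 + $84.85 = $169.70
Taxable wages = $2,121.34 − $169.70 = $1,951.64
City income tax: $1,951.64 × 0.0275 = $53.67
SDI: $2,121.34 × 0.01 = $21.21
State unemployment insurance (employee share): $2,121.34 × 0.01 = $21.21
Social Security tax: only $154,793.07 − $153,133.21 = $1,659.86 of this check is subject → $1,659.86 × 0.0609 = $101.09
Total deductions = $84.85 + $84.85 + $53.67 + $21.21 + $21.21 + $101.09 = $366.88
Net pay = $2,121.34 − $366.88 = $1,754.46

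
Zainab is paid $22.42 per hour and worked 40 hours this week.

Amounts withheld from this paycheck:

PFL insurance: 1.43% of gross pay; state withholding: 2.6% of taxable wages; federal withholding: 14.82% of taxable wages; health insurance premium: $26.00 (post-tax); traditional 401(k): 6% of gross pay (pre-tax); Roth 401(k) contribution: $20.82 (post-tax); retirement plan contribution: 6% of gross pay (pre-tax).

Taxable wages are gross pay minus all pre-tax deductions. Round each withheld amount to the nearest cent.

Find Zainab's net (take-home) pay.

$592.06

Gross pay: 40 × $22.42 = $896.80
Retirement plan contribution: $896.80 × 0.06 = $53.81
Traditional 401(k): $896.80 × 0.06 = $53.81
Pre-tax total = $53.81 + $53.81 = $107.62
Taxable wages = $896.80 − $107.62 = $789.18
State withholding: $789.18 × 0.026 = $20.52
Federal withholding: $789.18 × 0.1482 = $116.96
PFL insurance: $896.80 × 0.0143 = $12.82
Roth 401(k) contribution: $20.82
Health insurance premium: $26.00
Total deductions = $53.81 + $53.81 + $20.52 + $116.96 + $12.82 + $20.82 + $26.00 = $304.74
Net pay = $896.80 − $304.74 = $592.06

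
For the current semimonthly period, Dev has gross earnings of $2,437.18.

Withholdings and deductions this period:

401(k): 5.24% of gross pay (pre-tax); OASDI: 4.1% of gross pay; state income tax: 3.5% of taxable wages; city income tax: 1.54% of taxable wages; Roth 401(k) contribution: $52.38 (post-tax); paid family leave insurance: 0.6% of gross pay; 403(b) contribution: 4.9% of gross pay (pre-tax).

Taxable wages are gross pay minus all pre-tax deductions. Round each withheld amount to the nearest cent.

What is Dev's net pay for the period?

403(b) contribution: $2,437.18 × 0.049 = $119.42
401(k): $2,437.18 × 0.0524 = $127.71
Pre-tax total = $119.42 + $127.71 = $247.13
Taxable wages = $2,437.18 − $247.13 = $2,190.05
State income tax: $2,190.05 × 0.035 = $76.65
City income tax: $2,190.05 × 0.0154 = $33.73
Paid family leave insurance: $2,437.18 × 0.006 = $14.62
OASDI: $2,437.18 × 0.041 = $99.92
Roth 401(k) contribution: $52.38
Total deductions = $119.42 + $127.71 + $76.65 + $33.73 + $14.62 + $99.92 + $52.38 = $524.43
Net pay = $2,437.18 − $524.43 = $1,912.75

$1,912.75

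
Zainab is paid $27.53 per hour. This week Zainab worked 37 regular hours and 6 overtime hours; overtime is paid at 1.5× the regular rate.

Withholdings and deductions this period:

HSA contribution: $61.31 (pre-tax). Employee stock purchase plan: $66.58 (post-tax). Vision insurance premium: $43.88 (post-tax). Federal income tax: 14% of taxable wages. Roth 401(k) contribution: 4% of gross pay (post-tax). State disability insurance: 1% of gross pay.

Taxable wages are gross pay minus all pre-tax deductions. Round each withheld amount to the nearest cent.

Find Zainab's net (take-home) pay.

$862.58

Regular pay: 37 × $27.53 = $1,018.61
Overtime pay: 6 × $27.53 × 1.5 = $247.77
Gross pay = $1,018.61 + $247.77 = $1,266.38
HSA contribution: $61.31
Taxable wages = $1,266.38 − $61.31 = $1,205.07
Federal income tax: $1,205.07 × 0.14 = $168.71
State disability insurance: $1,266.38 × 0.01 = $12.66
Employee stock purchase plan: $66.58
Vision insurance premium: $43.88
Roth 401(k) contribution: $1,266.38 × 0.04 = $50.66
Total deductions = $61.31 + $168.71 + $12.66 + $66.58 + $43.88 + $50.66 = $403.80
Net pay = $1,266.38 − $403.80 = $862.58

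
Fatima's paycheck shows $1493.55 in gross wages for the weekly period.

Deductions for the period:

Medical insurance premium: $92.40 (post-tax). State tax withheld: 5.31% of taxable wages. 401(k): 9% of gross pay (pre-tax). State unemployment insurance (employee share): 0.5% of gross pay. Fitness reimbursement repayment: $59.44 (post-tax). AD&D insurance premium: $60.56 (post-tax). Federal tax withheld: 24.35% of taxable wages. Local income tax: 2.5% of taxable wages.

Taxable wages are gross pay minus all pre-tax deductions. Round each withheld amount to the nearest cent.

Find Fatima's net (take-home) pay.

401(k): $1493.55 × 0.09 = $134.42
Taxable wages = $1493.55 − $134.42 = $1359.13
Federal tax withheld: $1359.13 × 0.2435 = $330.95
State tax withheld: $1359.13 × 0.0531 = $72.17
Local income tax: $1359.13 × 0.025 = $33.98
State unemployment insurance (employee share): $1493.55 × 0.005 = $7.47
Medical insurance premium: $92.40
Fitness reimbursement repayment: $59.44
AD&D insurance premium: $60.56
Total deductions = $134.42 + $330.95 + $72.17 + $33.98 + $7.47 + $92.40 + $59.44 + $60.56 = $791.39
Net pay = $1493.55 − $791.39 = $702.16

$702.16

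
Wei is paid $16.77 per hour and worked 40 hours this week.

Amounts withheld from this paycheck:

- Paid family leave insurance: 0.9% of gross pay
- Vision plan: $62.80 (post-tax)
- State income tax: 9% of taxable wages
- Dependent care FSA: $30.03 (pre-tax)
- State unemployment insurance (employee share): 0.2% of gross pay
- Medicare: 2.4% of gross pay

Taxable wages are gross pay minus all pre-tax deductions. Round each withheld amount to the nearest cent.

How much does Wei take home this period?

$496.82

Gross pay: 40 × $16.77 = $670.80
Dependent care FSA: $30.03
Taxable wages = $670.80 − $30.03 = $640.77
State income tax: $640.77 × 0.09 = $57.67
Paid family leave insurance: $670.80 × 0.009 = $6.04
State unemployment insurance (employee share): $670.80 × 0.002 = $1.34
Medicare: $670.80 × 0.024 = $16.10
Vision plan: $62.80
Total deductions = $30.03 + $57.67 + $6.04 + $1.34 + $16.10 + $62.80 = $173.98
Net pay = $670.80 − $173.98 = $496.82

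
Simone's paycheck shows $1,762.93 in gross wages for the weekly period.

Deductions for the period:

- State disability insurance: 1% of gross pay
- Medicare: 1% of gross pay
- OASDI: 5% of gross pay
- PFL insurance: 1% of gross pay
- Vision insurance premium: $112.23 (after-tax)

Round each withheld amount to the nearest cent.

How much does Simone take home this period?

Medicare: $1,762.93 × 0.01 = $17.63
PFL insurance: $1,762.93 × 0.01 = $17.63
OASDI: $1,762.93 × 0.05 = $88.15
State disability insurance: $1,762.93 × 0.01 = $17.63
Vision insurance premium: $112.23
Total deductions = $17.63 + $17.63 + $88.15 + $17.63 + $112.23 = $253.27
Net pay = $1,762.93 − $253.27 = $1,509.66

$1,509.66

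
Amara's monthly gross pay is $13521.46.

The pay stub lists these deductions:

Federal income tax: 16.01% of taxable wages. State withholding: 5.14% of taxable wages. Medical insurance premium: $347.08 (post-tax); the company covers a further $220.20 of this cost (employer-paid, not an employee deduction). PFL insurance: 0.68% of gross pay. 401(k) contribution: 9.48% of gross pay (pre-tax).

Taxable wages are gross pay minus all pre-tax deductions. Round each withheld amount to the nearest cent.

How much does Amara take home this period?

$9211.92

401(k) contribution: $13521.46 × 0.0948 = $1281.83
Taxable wages = $13521.46 − $1281.83 = $12239.63
State withholding: $12239.63 × 0.0514 = $629.12
Federal income tax: $12239.63 × 0.1601 = $1959.56
PFL insurance: $13521.46 × 0.0068 = $91.95
Medical insurance premium: $347.08
(Employer's $220.20 toward medical insurance premium is not withheld from the employee.)
Total deductions = $1281.83 + $629.12 + $1959.56 + $91.95 + $347.08 = $4309.54
Net pay = $13521.46 − $4309.54 = $9211.92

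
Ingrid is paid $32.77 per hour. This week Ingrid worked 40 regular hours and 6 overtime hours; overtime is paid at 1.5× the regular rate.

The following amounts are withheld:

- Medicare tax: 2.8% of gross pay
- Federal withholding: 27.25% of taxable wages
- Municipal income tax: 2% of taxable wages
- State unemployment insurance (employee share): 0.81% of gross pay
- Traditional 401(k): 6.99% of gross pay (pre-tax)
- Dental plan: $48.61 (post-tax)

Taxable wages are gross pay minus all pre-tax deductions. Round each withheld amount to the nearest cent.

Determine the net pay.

Regular pay: 40 × $32.77 = $1,310.80
Overtime pay: 6 × $32.77 × 1.5 = $294.93
Gross pay = $1,310.80 + $294.93 = $1,605.73
Traditional 401(k): $1,605.73 × 0.0699 = $112.24
Taxable wages = $1,605.73 − $112.24 = $1,493.49
Federal withholding: $1,493.49 × 0.2725 = $406.98
Municipal income tax: $1,493.49 × 0.02 = $29.87
Medicare tax: $1,605.73 × 0.028 = $44.96
State unemployment insurance (employee share): $1,605.73 × 0.0081 = $13.01
Dental plan: $48.61
Total deductions = $112.24 + $406.98 + $29.87 + $44.96 + $13.01 + $48.61 = $655.67
Net pay = $1,605.73 − $655.67 = $950.06

$950.06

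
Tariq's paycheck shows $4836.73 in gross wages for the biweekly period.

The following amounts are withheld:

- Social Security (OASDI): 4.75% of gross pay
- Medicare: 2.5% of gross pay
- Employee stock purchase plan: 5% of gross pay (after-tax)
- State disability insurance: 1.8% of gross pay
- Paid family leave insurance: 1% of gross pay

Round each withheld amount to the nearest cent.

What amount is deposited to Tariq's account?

State disability insurance: $4836.73 × 0.018 = $87.06
Medicare: $4836.73 × 0.025 = $120.92
Social Security (OASDI): $4836.73 × 0.0475 = $229.74
Paid family leave insurance: $4836.73 × 0.01 = $48.37
Employee stock purchase plan: $4836.73 × 0.05 = $241.84
Total deductions = $87.06 + $120.92 + $229.74 + $48.37 + $241.84 = $727.93
Net pay = $4836.73 − $727.93 = $4108.80

$4108.80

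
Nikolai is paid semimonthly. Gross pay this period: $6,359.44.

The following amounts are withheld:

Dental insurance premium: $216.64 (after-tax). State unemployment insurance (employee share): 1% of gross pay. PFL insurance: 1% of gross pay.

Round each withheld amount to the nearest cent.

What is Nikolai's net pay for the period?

State unemployment insurance (employee share): $6,359.44 × 0.01 = $63.59
PFL insurance: $6,359.44 × 0.01 = $63.59
Dental insurance premium: $216.64
Total deductions = $63.59 + $63.59 + $216.64 = $343.82
Net pay = $6,359.44 − $343.82 = $6,015.62

$6,015.62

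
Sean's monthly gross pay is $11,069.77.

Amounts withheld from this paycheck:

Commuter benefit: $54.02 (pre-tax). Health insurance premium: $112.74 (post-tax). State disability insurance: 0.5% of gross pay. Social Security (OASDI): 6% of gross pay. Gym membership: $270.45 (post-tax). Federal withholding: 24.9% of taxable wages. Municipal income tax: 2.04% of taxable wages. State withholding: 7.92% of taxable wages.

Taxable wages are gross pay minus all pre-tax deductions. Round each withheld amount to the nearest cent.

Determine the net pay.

$6,072.93

Commuter benefit: $54.02
Taxable wages = $11,069.77 − $54.02 = $11,015.75
Federal withholding: $11,015.75 × 0.249 = $2,742.92
State withholding: $11,015.75 × 0.0792 = $872.45
Municipal income tax: $11,015.75 × 0.0204 = $224.72
State disability insurance: $11,069.77 × 0.005 = $55.35
Social Security (OASDI): $11,069.77 × 0.06 = $664.19
Gym membership: $270.45
Health insurance premium: $112.74
Total deductions = $54.02 + $2,742.92 + $872.45 + $224.72 + $55.35 + $664.19 + $270.45 + $112.74 = $4,996.84
Net pay = $11,069.77 − $4,996.84 = $6,072.93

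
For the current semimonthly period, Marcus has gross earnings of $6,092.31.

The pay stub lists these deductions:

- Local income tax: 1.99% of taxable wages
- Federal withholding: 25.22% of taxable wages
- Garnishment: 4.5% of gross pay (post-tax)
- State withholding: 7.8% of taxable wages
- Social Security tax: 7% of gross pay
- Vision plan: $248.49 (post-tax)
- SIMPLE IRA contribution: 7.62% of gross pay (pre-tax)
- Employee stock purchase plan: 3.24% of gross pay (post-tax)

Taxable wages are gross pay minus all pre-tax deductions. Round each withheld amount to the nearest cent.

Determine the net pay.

$2,511.20

SIMPLE IRA contribution: $6,092.31 × 0.0762 = $464.23
Taxable wages = $6,092.31 − $464.23 = $5,628.08
Local income tax: $5,628.08 × 0.0199 = $112.00
Federal withholding: $5,628.08 × 0.2522 = $1,419.40
State withholding: $5,628.08 × 0.078 = $438.99
Social Security tax: $6,092.31 × 0.07 = $426.46
Vision plan: $248.49
Garnishment: $6,092.31 × 0.045 = $274.15
Employee stock purchase plan: $6,092.31 × 0.0324 = $197.39
Total deductions = $464.23 + $112.00 + $1,419.40 + $438.99 + $426.46 + $248.49 + $274.15 + $197.39 = $3,581.11
Net pay = $6,092.31 − $3,581.11 = $2,511.20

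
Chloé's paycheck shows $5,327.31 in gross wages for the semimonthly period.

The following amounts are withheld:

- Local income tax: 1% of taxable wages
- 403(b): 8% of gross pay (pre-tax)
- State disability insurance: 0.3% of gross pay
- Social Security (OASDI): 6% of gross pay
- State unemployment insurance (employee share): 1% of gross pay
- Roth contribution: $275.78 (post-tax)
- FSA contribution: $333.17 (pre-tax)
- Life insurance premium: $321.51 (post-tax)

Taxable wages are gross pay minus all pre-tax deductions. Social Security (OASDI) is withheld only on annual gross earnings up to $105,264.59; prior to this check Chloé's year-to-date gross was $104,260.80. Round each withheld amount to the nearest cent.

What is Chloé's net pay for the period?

$3,795.51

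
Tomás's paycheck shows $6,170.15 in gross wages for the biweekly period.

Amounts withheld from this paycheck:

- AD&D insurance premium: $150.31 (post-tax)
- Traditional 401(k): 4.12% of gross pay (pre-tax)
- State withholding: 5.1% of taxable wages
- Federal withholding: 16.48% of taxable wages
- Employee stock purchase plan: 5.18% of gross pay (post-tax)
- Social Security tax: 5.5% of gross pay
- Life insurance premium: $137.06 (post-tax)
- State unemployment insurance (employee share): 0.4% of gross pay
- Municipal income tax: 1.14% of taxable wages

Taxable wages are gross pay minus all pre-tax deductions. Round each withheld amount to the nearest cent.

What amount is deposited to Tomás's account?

$3,600.82

Traditional 401(k): $6,170.15 × 0.0412 = $254.21
Taxable wages = $6,170.15 − $254.21 = $5,915.94
State withholding: $5,915.94 × 0.051 = $301.71
Municipal income tax: $5,915.94 × 0.0114 = $67.44
Federal withholding: $5,915.94 × 0.1648 = $974.95
Social Security tax: $6,170.15 × 0.055 = $339.36
State unemployment insurance (employee share): $6,170.15 × 0.004 = $24.68
Employee stock purchase plan: $6,170.15 × 0.0518 = $319.61
Life insurance premium: $137.06
AD&D insurance premium: $150.31
Total deductions = $254.21 + $301.71 + $67.44 + $974.95 + $339.36 + $24.68 + $319.61 + $137.06 + $150.31 = $2,569.33
Net pay = $6,170.15 − $2,569.33 = $3,600.82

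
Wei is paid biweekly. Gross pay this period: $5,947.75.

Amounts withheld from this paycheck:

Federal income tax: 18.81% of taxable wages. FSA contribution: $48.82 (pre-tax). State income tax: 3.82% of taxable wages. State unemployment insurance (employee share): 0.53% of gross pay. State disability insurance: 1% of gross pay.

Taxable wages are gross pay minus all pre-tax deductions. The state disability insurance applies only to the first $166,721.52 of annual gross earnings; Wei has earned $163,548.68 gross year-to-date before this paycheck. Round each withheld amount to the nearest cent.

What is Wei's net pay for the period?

$4,500.75

FSA contribution: $48.82
Taxable wages = $5,947.75 − $48.82 = $5,898.93
State income tax: $5,898.93 × 0.0382 = $225.34
Federal income tax: $5,898.93 × 0.1881 = $1,109.59
State disability insurance: only $166,721.52 − $163,548.68 = $3,172.84 of this check is subject → $3,172.84 × 0.01 = $31.73
State unemployment insurance (employee share): $5,947.75 × 0.0053 = $31.52
Total deductions = $48.82 + $225.34 + $1,109.59 + $31.73 + $31.52 = $1,447.00
Net pay = $5,947.75 − $1,447.00 = $4,500.75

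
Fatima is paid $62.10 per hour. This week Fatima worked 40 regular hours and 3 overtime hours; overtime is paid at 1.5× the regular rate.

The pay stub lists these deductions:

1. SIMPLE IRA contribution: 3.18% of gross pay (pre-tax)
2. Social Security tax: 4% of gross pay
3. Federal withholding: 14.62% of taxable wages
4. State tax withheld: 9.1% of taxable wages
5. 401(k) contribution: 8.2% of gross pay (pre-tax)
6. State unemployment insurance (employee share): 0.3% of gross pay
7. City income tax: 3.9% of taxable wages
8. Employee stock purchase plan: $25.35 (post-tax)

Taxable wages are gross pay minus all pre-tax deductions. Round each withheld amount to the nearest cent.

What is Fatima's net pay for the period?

Regular pay: 40 × $62.10 = $2484.00
Overtime pay: 3 × $62.10 × 1.5 = $279.45
Gross pay = $2484.00 + $279.45 = $2763.45
401(k) contribution: $2763.45 × 0.082 = $226.60
SIMPLE IRA contribution: $2763.45 × 0.0318 = $87.88
Pre-tax total = $226.60 + $87.88 = $314.48
Taxable wages = $2763.45 − $314.48 = $2448.97
State tax withheld: $2448.97 × 0.091 = $222.86
City income tax: $2448.97 × 0.039 = $95.51
Federal withholding: $2448.97 × 0.1462 = $358.04
Social Security tax: $2763.45 × 0.04 = $110.54
State unemployment insurance (employee share): $2763.45 × 0.003 = $8.29
Employee stock purchase plan: $25.35
Total deductions = $226.60 + $87.88 + $222.86 + $95.51 + $358.04 + $110.54 + $8.29 + $25.35 = $1135.07
Net pay = $2763.45 − $1135.07 = $1628.38

$1628.38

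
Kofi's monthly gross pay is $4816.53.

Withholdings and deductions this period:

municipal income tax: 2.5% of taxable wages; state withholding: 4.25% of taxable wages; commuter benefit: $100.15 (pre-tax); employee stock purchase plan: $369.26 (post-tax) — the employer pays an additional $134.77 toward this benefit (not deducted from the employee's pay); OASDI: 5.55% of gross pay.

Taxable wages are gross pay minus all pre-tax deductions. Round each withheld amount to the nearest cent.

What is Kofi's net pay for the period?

Commuter benefit: $100.15
Taxable wages = $4816.53 − $100.15 = $4716.38
Municipal income tax: $4716.38 × 0.025 = $117.91
State withholding: $4716.38 × 0.0425 = $200.45
OASDI: $4816.53 × 0.0555 = $267.32
Employee stock purchase plan: $369.26
(Employer's $134.77 toward employee stock purchase plan is not withheld from the employee.)
Total deductions = $100.15 + $117.91 + $200.45 + $267.32 + $369.26 = $1055.09
Net pay = $4816.53 − $1055.09 = $3761.44

$3761.44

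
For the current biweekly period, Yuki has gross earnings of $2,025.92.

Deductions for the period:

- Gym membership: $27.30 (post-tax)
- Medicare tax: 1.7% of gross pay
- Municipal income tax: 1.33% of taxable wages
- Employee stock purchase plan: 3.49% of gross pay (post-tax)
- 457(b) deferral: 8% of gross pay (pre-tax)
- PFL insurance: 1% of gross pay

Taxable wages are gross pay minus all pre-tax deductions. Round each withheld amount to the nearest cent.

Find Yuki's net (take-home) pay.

457(b) deferral: $2,025.92 × 0.08 = $162.07
Taxable wages = $2,025.92 − $162.07 = $1,863.85
Municipal income tax: $1,863.85 × 0.0133 = $24.79
PFL insurance: $2,025.92 × 0.01 = $20.26
Medicare tax: $2,025.92 × 0.017 = $34.44
Employee stock purchase plan: $2,025.92 × 0.0349 = $70.70
Gym membership: $27.30
Total deductions = $162.07 + $24.79 + $20.26 + $34.44 + $70.70 + $27.30 = $339.56
Net pay = $2,025.92 − $339.56 = $1,686.36

$1,686.36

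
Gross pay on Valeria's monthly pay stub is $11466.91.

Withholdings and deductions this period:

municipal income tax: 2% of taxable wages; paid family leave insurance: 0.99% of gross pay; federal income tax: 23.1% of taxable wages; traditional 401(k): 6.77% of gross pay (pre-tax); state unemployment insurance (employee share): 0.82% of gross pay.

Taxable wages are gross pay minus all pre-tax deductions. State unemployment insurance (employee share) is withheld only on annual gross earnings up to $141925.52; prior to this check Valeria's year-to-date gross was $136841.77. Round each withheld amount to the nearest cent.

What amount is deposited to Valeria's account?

Traditional 401(k): $11466.91 × 0.0677 = $776.31
Taxable wages = $11466.91 − $776.31 = $10690.60
Federal income tax: $10690.60 × 0.231 = $2469.53
Municipal income tax: $10690.60 × 0.02 = $213.81
State unemployment insurance (employee share): only $141925.52 − $136841.77 = $5083.75 of this check is subject → $5083.75 × 0.0082 = $41.69
Paid family leave insurance: $11466.91 × 0.0099 = $113.52
Total deductions = $776.31 + $2469.53 + $213.81 + $41.69 + $113.52 = $3614.86
Net pay = $11466.91 − $3614.86 = $7852.05

$7852.05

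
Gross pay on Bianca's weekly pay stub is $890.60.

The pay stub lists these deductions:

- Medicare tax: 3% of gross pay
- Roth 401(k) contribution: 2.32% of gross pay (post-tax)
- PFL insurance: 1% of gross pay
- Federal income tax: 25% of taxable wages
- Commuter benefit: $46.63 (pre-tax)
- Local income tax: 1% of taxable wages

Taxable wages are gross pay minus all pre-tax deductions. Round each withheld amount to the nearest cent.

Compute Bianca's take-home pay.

Commuter benefit: $46.63
Taxable wages = $890.60 − $46.63 = $843.97
Federal income tax: $843.97 × 0.25 = $210.99
Local income tax: $843.97 × 0.01 = $8.44
Medicare tax: $890.60 × 0.03 = $26.72
PFL insurance: $890.60 × 0.01 = $8.91
Roth 401(k) contribution: $890.60 × 0.0232 = $20.66
Total deductions = $46.63 + $210.99 + $8.44 + $26.72 + $8.91 + $20.66 = $322.35
Net pay = $890.60 − $322.35 = $568.25

$568.25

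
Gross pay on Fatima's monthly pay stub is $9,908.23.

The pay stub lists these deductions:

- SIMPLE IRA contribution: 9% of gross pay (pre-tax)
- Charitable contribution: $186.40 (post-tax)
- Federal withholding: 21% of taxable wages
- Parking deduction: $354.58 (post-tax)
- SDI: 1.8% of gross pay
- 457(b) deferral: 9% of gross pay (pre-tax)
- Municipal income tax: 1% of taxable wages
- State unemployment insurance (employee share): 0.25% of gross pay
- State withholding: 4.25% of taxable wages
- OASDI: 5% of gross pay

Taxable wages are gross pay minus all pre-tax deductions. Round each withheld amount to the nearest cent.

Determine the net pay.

$4,752.49

457(b) deferral: $9,908.23 × 0.09 = $891.74
SIMPLE IRA contribution: $9,908.23 × 0.09 = $891.74
Pre-tax total = $891.74 + $891.74 = $1,783.48
Taxable wages = $9,908.23 − $1,783.48 = $8,124.75
State withholding: $8,124.75 × 0.0425 = $345.30
Municipal income tax: $8,124.75 × 0.01 = $81.25
Federal withholding: $8,124.75 × 0.21 = $1,706.20
State unemployment insurance (employee share): $9,908.23 × 0.0025 = $24.77
SDI: $9,908.23 × 0.018 = $178.35
OASDI: $9,908.23 × 0.05 = $495.41
Parking deduction: $354.58
Charitable contribution: $186.40
Total deductions = $891.74 + $891.74 + $345.30 + $81.25 + $1,706.20 + $24.77 + $178.35 + $495.41 + $354.58 + $186.40 = $5,155.74
Net pay = $9,908.23 − $5,155.74 = $4,752.49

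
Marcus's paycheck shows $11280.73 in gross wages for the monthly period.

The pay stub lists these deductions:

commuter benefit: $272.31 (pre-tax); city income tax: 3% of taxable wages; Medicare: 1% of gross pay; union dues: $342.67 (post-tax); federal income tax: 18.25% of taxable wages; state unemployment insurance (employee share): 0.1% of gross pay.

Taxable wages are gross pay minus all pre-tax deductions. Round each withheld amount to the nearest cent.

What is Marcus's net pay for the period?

Commuter benefit: $272.31
Taxable wages = $11280.73 − $272.31 = $11008.42
Federal income tax: $11008.42 × 0.1825 = $2009.04
City income tax: $11008.42 × 0.03 = $330.25
State unemployment insurance (employee share): $11280.73 × 0.001 = $11.28
Medicare: $11280.73 × 0.01 = $112.81
Union dues: $342.67
Total deductions = $272.31 + $2009.04 + $330.25 + $11.28 + $112.81 + $342.67 = $3078.36
Net pay = $11280.73 − $3078.36 = $8202.37

$8202.37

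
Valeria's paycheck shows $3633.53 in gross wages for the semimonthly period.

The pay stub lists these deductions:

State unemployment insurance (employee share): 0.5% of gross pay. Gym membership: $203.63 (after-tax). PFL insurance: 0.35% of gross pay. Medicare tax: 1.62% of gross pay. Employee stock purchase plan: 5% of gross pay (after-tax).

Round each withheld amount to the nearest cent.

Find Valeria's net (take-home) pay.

Medicare tax: $3633.53 × 0.0162 = $58.86
State unemployment insurance (employee share): $3633.53 × 0.005 = $18.17
PFL insurance: $3633.53 × 0.0035 = $12.72
Employee stock purchase plan: $3633.53 × 0.05 = $181.68
Gym membership: $203.63
Total deductions = $58.86 + $18.17 + $12.72 + $181.68 + $203.63 = $475.06
Net pay = $3633.53 − $475.06 = $3158.47

$3158.47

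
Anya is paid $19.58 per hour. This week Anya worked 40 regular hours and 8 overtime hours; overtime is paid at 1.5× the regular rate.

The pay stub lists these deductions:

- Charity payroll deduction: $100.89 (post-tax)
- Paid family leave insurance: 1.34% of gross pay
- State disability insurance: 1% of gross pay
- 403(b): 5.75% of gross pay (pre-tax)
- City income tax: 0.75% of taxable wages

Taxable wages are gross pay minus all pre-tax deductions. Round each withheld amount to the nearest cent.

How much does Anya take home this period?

Regular pay: 40 × $19.58 = $783.20
Overtime pay: 8 × $19.58 × 1.5 = $234.96
Gross pay = $783.20 + $234.96 = $1,018.16
403(b): $1,018.16 × 0.0575 = $58.54
Taxable wages = $1,018.16 − $58.54 = $959.62
City income tax: $959.62 × 0.0075 = $7.20
Paid family leave insurance: $1,018.16 × 0.0134 = $13.64
State disability insurance: $1,018.16 × 0.01 = $10.18
Charity payroll deduction: $100.89
Total deductions = $58.54 + $7.20 + $13.64 + $10.18 + $100.89 = $190.45
Net pay = $1,018.16 − $190.45 = $827.71

$827.71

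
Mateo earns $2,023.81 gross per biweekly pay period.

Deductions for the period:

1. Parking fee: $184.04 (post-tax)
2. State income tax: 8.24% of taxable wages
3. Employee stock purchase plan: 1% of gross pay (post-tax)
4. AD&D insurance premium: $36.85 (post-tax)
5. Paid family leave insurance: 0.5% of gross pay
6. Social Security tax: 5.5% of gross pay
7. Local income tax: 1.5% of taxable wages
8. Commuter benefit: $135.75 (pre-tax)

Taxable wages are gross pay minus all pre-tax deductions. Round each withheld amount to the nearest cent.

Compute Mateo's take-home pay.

Commuter benefit: $135.75
Taxable wages = $2,023.81 − $135.75 = $1,888.06
Local income tax: $1,888.06 × 0.015 = $28.32
State income tax: $1,888.06 × 0.0824 = $155.58
Paid family leave insurance: $2,023.81 × 0.005 = $10.12
Social Security tax: $2,023.81 × 0.055 = $111.31
Parking fee: $184.04
Employee stock purchase plan: $2,023.81 × 0.01 = $20.24
AD&D insurance premium: $36.85
Total deductions = $135.75 + $28.32 + $155.58 + $10.12 + $111.31 + $184.04 + $20.24 + $36.85 = $682.21
Net pay = $2,023.81 − $682.21 = $1,341.60

$1,341.60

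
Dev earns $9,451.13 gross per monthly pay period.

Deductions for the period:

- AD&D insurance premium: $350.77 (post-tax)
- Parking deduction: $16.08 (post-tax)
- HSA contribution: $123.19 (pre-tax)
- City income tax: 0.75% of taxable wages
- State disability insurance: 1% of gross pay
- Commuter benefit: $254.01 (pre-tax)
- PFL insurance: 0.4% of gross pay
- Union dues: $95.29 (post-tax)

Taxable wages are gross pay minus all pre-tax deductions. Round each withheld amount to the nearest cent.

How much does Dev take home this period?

$8,411.43

HSA contribution: $123.19
Commuter benefit: $254.01
Pre-tax total = $123.19 + $254.01 = $377.20
Taxable wages = $9,451.13 − $377.20 = $9,073.93
City income tax: $9,073.93 × 0.0075 = $68.05
PFL insurance: $9,451.13 × 0.004 = $37.80
State disability insurance: $9,451.13 × 0.01 = $94.51
Union dues: $95.29
Parking deduction: $16.08
AD&D insurance premium: $350.77
Total deductions = $123.19 + $254.01 + $68.05 + $37.80 + $94.51 + $95.29 + $16.08 + $350.77 = $1,039.70
Net pay = $9,451.13 − $1,039.70 = $8,411.43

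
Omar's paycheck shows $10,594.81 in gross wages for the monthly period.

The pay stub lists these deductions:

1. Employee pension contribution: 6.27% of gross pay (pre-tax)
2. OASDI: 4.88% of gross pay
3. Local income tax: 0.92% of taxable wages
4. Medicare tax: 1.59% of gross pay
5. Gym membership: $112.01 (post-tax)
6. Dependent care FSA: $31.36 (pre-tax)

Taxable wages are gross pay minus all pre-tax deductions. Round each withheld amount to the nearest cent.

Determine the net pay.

Dependent care FSA: $31.36
Employee pension contribution: $10,594.81 × 0.0627 = $664.29
Pre-tax total = $31.36 + $664.29 = $695.65
Taxable wages = $10,594.81 − $695.65 = $9,899.16
Local income tax: $9,899.16 × 0.0092 = $91.07
Medicare tax: $10,594.81 × 0.0159 = $168.46
OASDI: $10,594.81 × 0.0488 = $517.03
Gym membership: $112.01
Total deductions = $31.36 + $664.29 + $91.07 + $168.46 + $517.03 + $112.01 = $1,584.22
Net pay = $10,594.81 − $1,584.22 = $9,010.59

$9,010.59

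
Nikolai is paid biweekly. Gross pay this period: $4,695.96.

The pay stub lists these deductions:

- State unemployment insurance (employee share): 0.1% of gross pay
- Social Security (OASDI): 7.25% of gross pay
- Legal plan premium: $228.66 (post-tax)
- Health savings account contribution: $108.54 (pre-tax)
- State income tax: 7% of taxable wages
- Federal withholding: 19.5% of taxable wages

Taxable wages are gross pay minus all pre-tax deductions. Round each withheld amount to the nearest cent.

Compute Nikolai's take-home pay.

$2,797.93

Health savings account contribution: $108.54
Taxable wages = $4,695.96 − $108.54 = $4,587.42
State income tax: $4,587.42 × 0.07 = $321.12
Federal withholding: $4,587.42 × 0.195 = $894.55
Social Security (OASDI): $4,695.96 × 0.0725 = $340.46
State unemployment insurance (employee share): $4,695.96 × 0.001 = $4.70
Legal plan premium: $228.66
Total deductions = $108.54 + $321.12 + $894.55 + $340.46 + $4.70 + $228.66 = $1,898.03
Net pay = $4,695.96 − $1,898.03 = $2,797.93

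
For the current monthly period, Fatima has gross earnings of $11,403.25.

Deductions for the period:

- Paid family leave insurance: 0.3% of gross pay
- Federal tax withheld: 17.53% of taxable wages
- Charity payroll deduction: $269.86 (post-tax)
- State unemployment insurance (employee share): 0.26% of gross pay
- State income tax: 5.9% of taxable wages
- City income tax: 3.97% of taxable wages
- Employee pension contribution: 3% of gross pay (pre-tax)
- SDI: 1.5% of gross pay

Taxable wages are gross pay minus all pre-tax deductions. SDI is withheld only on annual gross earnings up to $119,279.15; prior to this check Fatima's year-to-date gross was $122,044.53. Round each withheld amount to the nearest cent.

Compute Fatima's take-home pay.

Employee pension contribution: $11,403.25 × 0.03 = $342.10
Taxable wages = $11,403.25 − $342.10 = $11,061.15
State income tax: $11,061.15 × 0.059 = $652.61
Federal tax withheld: $11,061.15 × 0.1753 = $1,939.02
City income tax: $11,061.15 × 0.0397 = $439.13
SDI: annual cap $119,279.15 already reached (YTD $122,044.53), so $0.00
Paid family leave insurance: $11,403.25 × 0.003 = $34.21
State unemployment insurance (employee share): $11,403.25 × 0.0026 = $29.65
Charity payroll deduction: $269.86
Total deductions = $342.10 + $652.61 + $1,939.02 + $439.13 + $0.00 + $34.21 + $29.65 + $269.86 = $3,706.58
Net pay = $11,403.25 − $3,706.58 = $7,696.67

$7,696.67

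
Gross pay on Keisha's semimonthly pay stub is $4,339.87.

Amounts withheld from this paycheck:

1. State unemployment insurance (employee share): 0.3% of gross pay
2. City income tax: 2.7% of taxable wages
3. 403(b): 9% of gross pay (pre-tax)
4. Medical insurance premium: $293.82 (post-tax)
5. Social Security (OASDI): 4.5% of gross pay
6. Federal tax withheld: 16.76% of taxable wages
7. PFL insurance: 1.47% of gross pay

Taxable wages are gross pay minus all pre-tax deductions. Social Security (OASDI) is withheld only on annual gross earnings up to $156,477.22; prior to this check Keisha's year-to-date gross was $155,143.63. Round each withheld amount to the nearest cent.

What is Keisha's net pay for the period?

$2,750.10

403(b): $4,339.87 × 0.09 = $390.59
Taxable wages = $4,339.87 − $390.59 = $3,949.28
City income tax: $3,949.28 × 0.027 = $106.63
Federal tax withheld: $3,949.28 × 0.1676 = $661.90
PFL insurance: $4,339.87 × 0.0147 = $63.80
Social Security (OASDI): only $156,477.22 − $155,143.63 = $1,333.59 of this check is subject → $1,333.59 × 0.045 = $60.01
State unemployment insurance (employee share): $4,339.87 × 0.003 = $13.02
Medical insurance premium: $293.82
Total deductions = $390.59 + $106.63 + $661.90 + $63.80 + $60.01 + $13.02 + $293.82 = $1,589.77
Net pay = $4,339.87 − $1,589.77 = $2,750.10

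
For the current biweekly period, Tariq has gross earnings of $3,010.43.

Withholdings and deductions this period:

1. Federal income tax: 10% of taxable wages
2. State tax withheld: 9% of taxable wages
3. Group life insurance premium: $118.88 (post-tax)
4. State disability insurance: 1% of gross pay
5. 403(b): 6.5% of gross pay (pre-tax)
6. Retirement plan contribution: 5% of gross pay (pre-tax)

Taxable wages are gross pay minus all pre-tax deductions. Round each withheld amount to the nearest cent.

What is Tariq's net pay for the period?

403(b): $3,010.43 × 0.065 = $195.68
Retirement plan contribution: $3,010.43 × 0.05 = $150.52
Pre-tax total = $195.68 + $150.52 = $346.20
Taxable wages = $3,010.43 − $346.20 = $2,664.23
Federal income tax: $2,664.23 × 0.1 = $266.42
State tax withheld: $2,664.23 × 0.09 = $239.78
State disability insurance: $3,010.43 × 0.01 = $30.10
Group life insurance premium: $118.88
Total deductions = $195.68 + $150.52 + $266.42 + $239.78 + $30.10 + $118.88 = $1,001.38
Net pay = $3,010.43 − $1,001.38 = $2,009.05

$2,009.05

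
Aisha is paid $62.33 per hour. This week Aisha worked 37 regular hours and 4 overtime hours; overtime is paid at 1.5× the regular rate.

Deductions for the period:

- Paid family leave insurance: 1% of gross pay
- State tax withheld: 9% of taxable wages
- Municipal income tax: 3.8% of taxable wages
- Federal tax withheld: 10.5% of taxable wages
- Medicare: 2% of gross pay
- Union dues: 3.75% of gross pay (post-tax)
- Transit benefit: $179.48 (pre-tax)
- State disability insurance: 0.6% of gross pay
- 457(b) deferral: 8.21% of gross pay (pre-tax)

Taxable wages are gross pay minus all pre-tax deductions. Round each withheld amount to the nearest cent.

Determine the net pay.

Regular pay: 37 × $62.33 = $2,306.21
Overtime pay: 4 × $62.33 × 1.5 = $373.98
Gross pay = $2,306.21 + $373.98 = $2,680.19
457(b) deferral: $2,680.19 × 0.0821 = $220.04
Transit benefit: $179.48
Pre-tax total = $220.04 + $179.48 = $399.52
Taxable wages = $2,680.19 − $399.52 = $2,280.67
State tax withheld: $2,280.67 × 0.09 = $205.26
Municipal income tax: $2,280.67 × 0.038 = $86.67
Federal tax withheld: $2,280.67 × 0.105 = $239.47
Medicare: $2,680.19 × 0.02 = $53.60
State disability insurance: $2,680.19 × 0.006 = $16.08
Paid family leave insurance: $2,680.19 × 0.01 = $26.80
Union dues: $2,680.19 × 0.0375 = $100.51
Total deductions = $220.04 + $179.48 + $205.26 + $86.67 + $239.47 + $53.60 + $16.08 + $26.80 + $100.51 = $1,127.91
Net pay = $2,680.19 − $1,127.91 = $1,552.28

$1,552.28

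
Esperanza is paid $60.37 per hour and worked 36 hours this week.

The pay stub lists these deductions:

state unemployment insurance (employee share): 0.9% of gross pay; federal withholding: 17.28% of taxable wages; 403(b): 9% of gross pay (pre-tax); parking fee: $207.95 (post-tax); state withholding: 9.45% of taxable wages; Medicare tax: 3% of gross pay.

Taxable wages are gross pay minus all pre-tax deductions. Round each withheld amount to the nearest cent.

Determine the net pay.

Gross pay: 36 × $60.37 = $2,173.32
403(b): $2,173.32 × 0.09 = $195.60
Taxable wages = $2,173.32 − $195.60 = $1,977.72
Federal withholding: $1,977.72 × 0.1728 = $341.75
State withholding: $1,977.72 × 0.0945 = $186.89
State unemployment insurance (employee share): $2,173.32 × 0.009 = $19.56
Medicare tax: $2,173.32 × 0.03 = $65.20
Parking fee: $207.95
Total deductions = $195.60 + $341.75 + $186.89 + $19.56 + $65.20 + $207.95 = $1,016.95
Net pay = $2,173.32 − $1,016.95 = $1,156.37

$1,156.37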